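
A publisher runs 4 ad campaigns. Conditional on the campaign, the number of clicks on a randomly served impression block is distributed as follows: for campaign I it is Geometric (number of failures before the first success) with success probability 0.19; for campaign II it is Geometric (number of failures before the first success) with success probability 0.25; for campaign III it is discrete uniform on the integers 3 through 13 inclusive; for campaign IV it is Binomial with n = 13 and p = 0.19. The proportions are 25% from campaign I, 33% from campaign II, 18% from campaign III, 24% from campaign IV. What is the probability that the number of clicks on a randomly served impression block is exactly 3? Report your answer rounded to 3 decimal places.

Conditional on each campaign, P(X = 3): I: 0.100974; II: 0.105469; III: 0.0909091; IV: 0.238494.
By total probability, P(X = 3) = 0.25·0.100974 + 0.33·0.105469 + 0.18·0.0909091 + 0.24·0.238494 = 0.13365.

0.134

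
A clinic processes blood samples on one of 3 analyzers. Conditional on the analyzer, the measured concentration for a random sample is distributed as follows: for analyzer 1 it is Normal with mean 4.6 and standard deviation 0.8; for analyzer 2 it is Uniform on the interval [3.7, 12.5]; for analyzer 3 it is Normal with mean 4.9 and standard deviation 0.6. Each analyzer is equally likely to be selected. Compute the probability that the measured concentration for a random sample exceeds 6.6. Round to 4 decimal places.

Conditional on each analyzer, P(X > 6.6): 1: 0.00620967; 2: 0.670455; 3: 0.00230327.
By total probability, P(X > 6.6) = 0.333333·0.00620967 + 0.333333·0.670455 + 0.333333·0.00230327 = 0.226322.

0.2263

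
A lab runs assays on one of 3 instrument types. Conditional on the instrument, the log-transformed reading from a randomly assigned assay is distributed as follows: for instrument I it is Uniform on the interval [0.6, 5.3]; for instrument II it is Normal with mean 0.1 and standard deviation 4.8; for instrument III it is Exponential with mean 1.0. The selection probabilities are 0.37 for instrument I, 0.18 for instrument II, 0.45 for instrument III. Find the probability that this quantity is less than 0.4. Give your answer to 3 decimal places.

Conditional on each instrument, P(X < 0.4): I: 0; II: 0.524918; III: 0.32968.
By total probability, P(X < 0.4) = 0.37·0 + 0.18·0.524918 + 0.45·0.32968 = 0.242841.

0.243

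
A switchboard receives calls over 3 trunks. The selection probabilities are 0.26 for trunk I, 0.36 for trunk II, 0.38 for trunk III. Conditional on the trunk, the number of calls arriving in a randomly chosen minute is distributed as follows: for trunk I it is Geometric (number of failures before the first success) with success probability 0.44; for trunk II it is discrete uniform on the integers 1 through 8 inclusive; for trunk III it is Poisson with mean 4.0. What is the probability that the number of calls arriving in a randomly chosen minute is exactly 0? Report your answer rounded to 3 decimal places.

Conditional on each trunk, P(X = 0): I: 0.44; II: 0; III: 0.0183156.
By total probability, P(X = 0) = 0.26·0.44 + 0.36·0 + 0.38·0.0183156 = 0.12136.

0.121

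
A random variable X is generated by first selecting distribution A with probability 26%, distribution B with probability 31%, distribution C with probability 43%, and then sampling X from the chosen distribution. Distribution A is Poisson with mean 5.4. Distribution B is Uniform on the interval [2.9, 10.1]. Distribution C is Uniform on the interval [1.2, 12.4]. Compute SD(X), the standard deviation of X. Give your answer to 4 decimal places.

2.7508

Per component, A: μ=5.4, E[X²]=34.56; B: μ=6.5, E[X²]=46.57; C: μ=6.8, E[X²]=56.6933.
E[X] = 0.26·5.4 + 0.31·6.5 + 0.43·6.8 = 6.343.
E[X²] = 0.26·34.56 + 0.31·46.57 + 0.43·56.6933 = 47.8004.
Var(X) = E[X²] − (E[X])² = 47.8004 − 40.2336 = 7.56678.
SD(X) = √7.56678 = 2.75078.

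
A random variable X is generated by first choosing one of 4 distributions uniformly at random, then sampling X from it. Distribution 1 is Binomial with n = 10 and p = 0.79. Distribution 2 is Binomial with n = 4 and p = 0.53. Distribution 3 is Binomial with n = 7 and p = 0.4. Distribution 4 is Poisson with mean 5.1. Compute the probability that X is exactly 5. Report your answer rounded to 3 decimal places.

0.071

Conditional on each component, P(X = 5): 1: 0.0316689; 2: 0; 3: 0.0774144; 4: 0.175294.
By total probability, P(X = 5) = 0.25·0.0316689 + 0.25·0 + 0.25·0.0774144 + 0.25·0.175294 = 0.0710944.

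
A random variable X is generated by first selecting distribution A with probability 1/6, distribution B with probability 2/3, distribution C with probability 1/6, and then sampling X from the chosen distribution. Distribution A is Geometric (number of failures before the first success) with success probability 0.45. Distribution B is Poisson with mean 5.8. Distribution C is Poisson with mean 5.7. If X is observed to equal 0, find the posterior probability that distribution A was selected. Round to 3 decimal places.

Likelihoods P(X=0 | ·): A: 0.45; B: 0.00302755; C: 0.00334597.
Posterior ∝ prior × likelihood. Numerator for A: 0.166667·0.45 = 0.075.
Normalizing constant: 0.166667·0.45 + 0.666667·0.00302755 + 0.166667·0.00334597 = 0.077576.
P(A | observation) = 0.075 / 0.077576 = 0.966793.

0.967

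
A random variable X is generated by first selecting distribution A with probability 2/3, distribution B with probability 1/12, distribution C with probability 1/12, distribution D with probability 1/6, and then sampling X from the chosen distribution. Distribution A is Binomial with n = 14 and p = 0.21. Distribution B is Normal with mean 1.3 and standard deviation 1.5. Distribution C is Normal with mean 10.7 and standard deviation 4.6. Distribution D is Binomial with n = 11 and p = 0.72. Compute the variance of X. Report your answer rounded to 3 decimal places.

11.449

Per component, A: μ=2.94, E[X²]=10.9662; B: μ=1.3, E[X²]=3.94; C: μ=10.7, E[X²]=135.65; D: μ=7.92, E[X²]=64.944.
E[X] = 0.666667·2.94 + 0.0833333·1.3 + 0.0833333·10.7 + 0.166667·7.92 = 4.28.
E[X²] = 0.666667·10.9662 + 0.0833333·3.94 + 0.0833333·135.65 + 0.166667·64.944 = 29.7673.
Var(X) = E[X²] − (E[X])² = 29.7673 − 18.3184 = 11.4489.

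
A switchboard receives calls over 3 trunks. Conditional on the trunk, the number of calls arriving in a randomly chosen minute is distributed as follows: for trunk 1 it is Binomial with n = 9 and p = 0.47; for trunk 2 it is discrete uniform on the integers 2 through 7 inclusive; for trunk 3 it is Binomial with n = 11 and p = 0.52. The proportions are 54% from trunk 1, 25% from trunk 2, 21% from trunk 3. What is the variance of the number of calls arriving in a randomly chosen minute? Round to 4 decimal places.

Per component, 1: μ=4.23, E[X²]=20.1348; 2: μ=4.5, E[X²]=23.1667; 3: μ=5.72, E[X²]=35.464.
E[X] = 0.54·4.23 + 0.25·4.5 + 0.21·5.72 = 4.6104.
E[X²] = 0.54·20.1348 + 0.25·23.1667 + 0.21·35.464 = 24.1119.
Var(X) = E[X²] − (E[X])² = 24.1119 − 21.2558 = 2.85611.

2.8561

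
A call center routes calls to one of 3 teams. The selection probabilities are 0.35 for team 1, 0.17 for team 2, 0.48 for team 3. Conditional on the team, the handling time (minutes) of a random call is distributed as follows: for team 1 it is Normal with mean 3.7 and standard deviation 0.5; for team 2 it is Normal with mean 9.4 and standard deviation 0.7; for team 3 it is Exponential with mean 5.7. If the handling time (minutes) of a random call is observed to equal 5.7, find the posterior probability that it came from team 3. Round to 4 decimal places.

0.9970

Likelihoods f(5.7 | ·): 1: 0.00026766; 2: 4.88634e-07; 3: 0.0645403.
Posterior ∝ prior × likelihood. Numerator for 3: 0.48·0.0645403 = 0.0309793.
Normalizing constant: 0.35·0.00026766 + 0.17·4.88634e-07 + 0.48·0.0645403 = 0.0310731.
P(3 | observation) = 0.0309793 / 0.0310731 = 0.996982.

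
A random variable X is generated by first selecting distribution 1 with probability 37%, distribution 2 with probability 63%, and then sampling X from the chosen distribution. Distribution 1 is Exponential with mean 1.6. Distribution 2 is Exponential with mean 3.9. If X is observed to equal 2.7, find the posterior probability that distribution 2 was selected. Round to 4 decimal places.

0.6539

Likelihoods f(2.7 | ·): 1: 0.115613; 2: 0.128313.
Posterior ∝ prior × likelihood. Numerator for 2: 0.63·0.128313 = 0.0808371.
Normalizing constant: 0.37·0.115613 + 0.63·0.128313 = 0.123614.
P(2 | observation) = 0.0808371 / 0.123614 = 0.653947.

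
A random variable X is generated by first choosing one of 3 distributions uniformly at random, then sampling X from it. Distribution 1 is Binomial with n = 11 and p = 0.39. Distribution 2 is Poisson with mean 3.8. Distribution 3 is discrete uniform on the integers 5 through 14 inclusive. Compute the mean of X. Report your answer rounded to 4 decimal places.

5.8633

Component means — 1: 4.29; 2: 3.8; 3: 9.5.
E[X] = 0.333333·4.29 + 0.333333·3.8 + 0.333333·9.5 = 5.86333.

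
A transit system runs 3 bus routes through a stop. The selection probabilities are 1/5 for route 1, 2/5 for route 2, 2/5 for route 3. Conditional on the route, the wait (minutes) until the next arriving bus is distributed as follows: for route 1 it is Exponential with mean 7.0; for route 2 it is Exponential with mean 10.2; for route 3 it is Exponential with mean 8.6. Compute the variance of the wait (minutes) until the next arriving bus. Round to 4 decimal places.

82.4336

Per component, 1: μ=7, E[X²]=98; 2: μ=10.2, E[X²]=208.08; 3: μ=8.6, E[X²]=147.92.
E[X] = 0.2·7 + 0.4·10.2 + 0.4·8.6 = 8.92.
E[X²] = 0.2·98 + 0.4·208.08 + 0.4·147.92 = 162.
Var(X) = E[X²] − (E[X])² = 162 − 79.5664 = 82.4336.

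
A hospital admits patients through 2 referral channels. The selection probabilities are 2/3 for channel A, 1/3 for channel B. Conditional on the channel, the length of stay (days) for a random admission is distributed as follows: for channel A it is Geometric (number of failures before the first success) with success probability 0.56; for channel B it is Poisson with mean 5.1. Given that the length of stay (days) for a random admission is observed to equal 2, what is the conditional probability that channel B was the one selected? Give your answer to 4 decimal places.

Likelihoods P(X=2 | ·): A: 0.108416; B: 0.0792882.
Posterior ∝ prior × likelihood. Numerator for B: 0.333333·0.0792882 = 0.0264294.
Normalizing constant: 0.666667·0.108416 + 0.333333·0.0792882 = 0.0987067.
P(B | observation) = 0.0264294 / 0.0987067 = 0.267757.

0.2678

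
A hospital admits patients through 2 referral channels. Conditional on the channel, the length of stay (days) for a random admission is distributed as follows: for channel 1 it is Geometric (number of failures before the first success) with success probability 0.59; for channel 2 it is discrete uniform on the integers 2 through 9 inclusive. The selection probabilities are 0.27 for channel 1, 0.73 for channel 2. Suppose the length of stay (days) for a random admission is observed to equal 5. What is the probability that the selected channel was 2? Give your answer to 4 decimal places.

Likelihoods P(X=5 | ·): 1: 0.00683552; 2: 0.125.
Posterior ∝ prior × likelihood. Numerator for 2: 0.73·0.125 = 0.09125.
Normalizing constant: 0.27·0.00683552 + 0.73·0.125 = 0.0930956.
P(2 | observation) = 0.09125 / 0.0930956 = 0.980175.

0.9802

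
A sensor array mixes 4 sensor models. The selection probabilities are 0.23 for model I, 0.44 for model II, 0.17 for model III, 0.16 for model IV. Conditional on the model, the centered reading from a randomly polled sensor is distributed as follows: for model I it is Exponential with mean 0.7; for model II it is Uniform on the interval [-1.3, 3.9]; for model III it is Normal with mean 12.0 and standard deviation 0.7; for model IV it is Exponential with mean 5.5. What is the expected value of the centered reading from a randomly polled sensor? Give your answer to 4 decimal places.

3.6530

Component means — I: 0.7; II: 1.3; III: 12; IV: 5.5.
E[X] = 0.23·0.7 + 0.44·1.3 + 0.17·12 + 0.16·5.5 = 3.653.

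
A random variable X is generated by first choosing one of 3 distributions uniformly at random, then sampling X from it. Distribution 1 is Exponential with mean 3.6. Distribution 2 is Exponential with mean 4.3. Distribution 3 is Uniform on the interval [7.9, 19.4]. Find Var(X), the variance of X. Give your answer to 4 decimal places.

35.1475

Per component, 1: μ=3.6, E[X²]=25.92; 2: μ=4.3, E[X²]=36.98; 3: μ=13.65, E[X²]=197.343.
E[X] = 0.333333·3.6 + 0.333333·4.3 + 0.333333·13.65 = 7.18333.
E[X²] = 0.333333·25.92 + 0.333333·36.98 + 0.333333·197.343 = 86.7478.
Var(X) = E[X²] − (E[X])² = 86.7478 − 51.6003 = 35.1475.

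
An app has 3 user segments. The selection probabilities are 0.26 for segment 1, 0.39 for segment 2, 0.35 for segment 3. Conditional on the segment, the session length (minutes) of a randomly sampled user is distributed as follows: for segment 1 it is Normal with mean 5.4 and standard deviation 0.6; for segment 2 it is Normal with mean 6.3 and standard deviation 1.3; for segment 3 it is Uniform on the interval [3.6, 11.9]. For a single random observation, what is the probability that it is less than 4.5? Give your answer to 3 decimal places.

Conditional on each segment, P(X < 4.5): 1: 0.0668072; 2: 0.0830851; 3: 0.108434.
By total probability, P(X < 4.5) = 0.26·0.0668072 + 0.39·0.0830851 + 0.35·0.108434 = 0.0877248.

0.088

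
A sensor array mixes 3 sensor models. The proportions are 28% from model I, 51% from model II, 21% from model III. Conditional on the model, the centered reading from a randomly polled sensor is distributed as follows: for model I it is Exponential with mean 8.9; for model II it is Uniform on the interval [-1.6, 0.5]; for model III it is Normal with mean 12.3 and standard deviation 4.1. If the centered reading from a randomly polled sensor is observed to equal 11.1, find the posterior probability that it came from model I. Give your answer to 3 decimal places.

0.316

Likelihoods f(11.1 | ·): I: 0.0322821; II: 0; III: 0.0932233.
Posterior ∝ prior × likelihood. Numerator for I: 0.28·0.0322821 = 0.00903899.
Normalizing constant: 0.28·0.0322821 + 0.51·0 + 0.21·0.0932233 = 0.0286159.
P(I | observation) = 0.00903899 / 0.0286159 = 0.315873.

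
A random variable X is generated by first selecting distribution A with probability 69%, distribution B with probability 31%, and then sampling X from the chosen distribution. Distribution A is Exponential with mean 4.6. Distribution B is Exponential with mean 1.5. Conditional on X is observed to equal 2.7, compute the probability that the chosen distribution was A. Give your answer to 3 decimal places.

0.709

Likelihoods f(2.7 | ·): A: 0.120873; B: 0.110199.
Posterior ∝ prior × likelihood. Numerator for A: 0.69·0.120873 = 0.0834025.
Normalizing constant: 0.69·0.120873 + 0.31·0.110199 = 0.117564.
P(A | observation) = 0.0834025 / 0.117564 = 0.709421.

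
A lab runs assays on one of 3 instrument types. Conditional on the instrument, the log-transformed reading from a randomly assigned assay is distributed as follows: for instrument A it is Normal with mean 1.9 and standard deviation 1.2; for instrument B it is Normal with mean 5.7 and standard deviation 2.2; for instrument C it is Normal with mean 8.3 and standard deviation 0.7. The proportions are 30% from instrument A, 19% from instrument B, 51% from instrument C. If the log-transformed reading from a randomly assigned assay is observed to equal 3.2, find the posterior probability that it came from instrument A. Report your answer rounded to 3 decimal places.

Likelihoods f(3.2 | ·): A: 0.184877; B: 0.0950781; C: 1.69544e-12.
Posterior ∝ prior × likelihood. Numerator for A: 0.3·0.184877 = 0.055463.
Normalizing constant: 0.3·0.184877 + 0.19·0.0950781 + 0.51·1.69544e-12 = 0.0735279.
P(A | observation) = 0.055463 / 0.0735279 = 0.754313.

0.754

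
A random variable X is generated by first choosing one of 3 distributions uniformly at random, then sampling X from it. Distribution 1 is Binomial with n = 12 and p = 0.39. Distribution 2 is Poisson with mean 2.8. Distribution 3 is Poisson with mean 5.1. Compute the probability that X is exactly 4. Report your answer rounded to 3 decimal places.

0.182

Conditional on each component, P(X = 4): 1: 0.219534; 2: 0.155739; 3: 0.171857.
By total probability, P(X = 4) = 0.333333·0.219534 + 0.333333·0.155739 + 0.333333·0.171857 = 0.182377.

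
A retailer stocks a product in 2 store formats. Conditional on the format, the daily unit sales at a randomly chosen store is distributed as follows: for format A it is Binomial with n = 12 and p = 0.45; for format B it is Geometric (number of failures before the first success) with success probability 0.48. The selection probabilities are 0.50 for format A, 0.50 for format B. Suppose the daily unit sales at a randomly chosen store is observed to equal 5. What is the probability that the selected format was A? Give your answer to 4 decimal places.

Likelihoods P(X=5 | ·): A: 0.222498; B: 0.0182498.
Posterior ∝ prior × likelihood. Numerator for A: 0.5·0.222498 = 0.111249.
Normalizing constant: 0.5·0.222498 + 0.5·0.0182498 = 0.120374.
P(A | observation) = 0.111249 / 0.120374 = 0.924195.

0.9242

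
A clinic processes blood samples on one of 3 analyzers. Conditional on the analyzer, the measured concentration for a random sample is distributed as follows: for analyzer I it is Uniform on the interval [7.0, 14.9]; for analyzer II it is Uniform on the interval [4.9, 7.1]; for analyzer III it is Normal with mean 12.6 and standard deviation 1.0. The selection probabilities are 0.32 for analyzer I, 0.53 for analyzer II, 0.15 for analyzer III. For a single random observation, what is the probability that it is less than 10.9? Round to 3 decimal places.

0.695

Conditional on each analyzer, P(X < 10.9): I: 0.493671; II: 1; III: 0.0445655.
By total probability, P(X < 10.9) = 0.32·0.493671 + 0.53·1 + 0.15·0.0445655 = 0.69466.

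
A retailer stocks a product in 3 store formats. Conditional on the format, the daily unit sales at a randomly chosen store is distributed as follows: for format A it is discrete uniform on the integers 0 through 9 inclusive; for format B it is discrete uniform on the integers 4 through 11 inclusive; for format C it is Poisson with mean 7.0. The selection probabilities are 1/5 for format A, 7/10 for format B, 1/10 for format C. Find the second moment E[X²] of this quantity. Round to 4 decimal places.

For each component E[X²] = Var + (mean)², giving A: 28.5; B: 61.5; C: 56.
Overall E[X²] = 0.2·28.5 + 0.7·61.5 + 0.1·56 = 54.35.

54.3500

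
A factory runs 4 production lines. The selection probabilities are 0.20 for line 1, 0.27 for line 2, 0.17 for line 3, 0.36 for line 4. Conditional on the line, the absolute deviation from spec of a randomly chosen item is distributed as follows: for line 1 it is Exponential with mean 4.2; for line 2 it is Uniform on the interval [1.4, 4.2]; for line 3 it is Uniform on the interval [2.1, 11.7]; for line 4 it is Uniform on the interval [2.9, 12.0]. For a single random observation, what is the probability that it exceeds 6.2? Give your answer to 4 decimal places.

Conditional on each line, P(X > 6.2): 1: 0.228507; 2: 0; 3: 0.572917; 4: 0.637363.
By total probability, P(X > 6.2) = 0.2·0.228507 + 0.27·0 + 0.17·0.572917 + 0.36·0.637363 = 0.372548.

0.3725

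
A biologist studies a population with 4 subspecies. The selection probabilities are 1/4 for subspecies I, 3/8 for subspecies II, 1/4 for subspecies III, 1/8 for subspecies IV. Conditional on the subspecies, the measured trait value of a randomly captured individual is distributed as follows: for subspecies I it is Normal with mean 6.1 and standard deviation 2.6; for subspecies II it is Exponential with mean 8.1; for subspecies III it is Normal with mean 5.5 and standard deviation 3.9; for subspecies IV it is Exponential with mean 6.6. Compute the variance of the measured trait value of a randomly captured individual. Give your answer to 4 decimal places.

36.7236

Per component, I: μ=6.1, E[X²]=43.97; II: μ=8.1, E[X²]=131.22; III: μ=5.5, E[X²]=45.46; IV: μ=6.6, E[X²]=87.12.
E[X] = 0.25·6.1 + 0.375·8.1 + 0.25·5.5 + 0.125·6.6 = 6.7625.
E[X²] = 0.25·43.97 + 0.375·131.22 + 0.25·45.46 + 0.125·87.12 = 82.455.
Var(X) = E[X²] − (E[X])² = 82.455 − 45.7314 = 36.7236.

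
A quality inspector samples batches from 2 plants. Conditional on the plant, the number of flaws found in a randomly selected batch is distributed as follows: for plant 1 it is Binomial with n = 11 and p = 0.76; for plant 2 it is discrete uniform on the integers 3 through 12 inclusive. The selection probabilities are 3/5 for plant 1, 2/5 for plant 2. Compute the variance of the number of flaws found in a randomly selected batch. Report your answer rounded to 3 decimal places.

4.681

Per component, 1: μ=8.36, E[X²]=71.896; 2: μ=7.5, E[X²]=64.5.
E[X] = 0.6·8.36 + 0.4·7.5 = 8.016.
E[X²] = 0.6·71.896 + 0.4·64.5 = 68.9376.
Var(X) = E[X²] − (E[X])² = 68.9376 − 64.2563 = 4.68134.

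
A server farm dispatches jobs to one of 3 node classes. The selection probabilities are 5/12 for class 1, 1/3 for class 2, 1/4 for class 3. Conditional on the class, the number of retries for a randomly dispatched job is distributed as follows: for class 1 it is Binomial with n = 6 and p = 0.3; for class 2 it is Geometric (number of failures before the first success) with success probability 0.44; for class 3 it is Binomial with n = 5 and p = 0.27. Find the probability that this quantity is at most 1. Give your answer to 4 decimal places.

0.5515

Conditional on each class, P(X ≤ 1): 1: 0.420175; 2: 0.6864; 3: 0.590683.
By total probability, P(X ≤ 1) = 0.416667·0.420175 + 0.333333·0.6864 + 0.25·0.590683 = 0.551544.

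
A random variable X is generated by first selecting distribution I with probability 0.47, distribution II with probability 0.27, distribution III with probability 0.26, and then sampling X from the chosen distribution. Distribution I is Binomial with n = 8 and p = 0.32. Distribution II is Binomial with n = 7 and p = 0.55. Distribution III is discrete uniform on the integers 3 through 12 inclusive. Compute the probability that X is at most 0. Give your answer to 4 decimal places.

Conditional on each component, P(X ≤ 0): I: 0.0457163; II: 0.00373669; III: 0.
By total probability, P(X ≤ 0) = 0.47·0.0457163 + 0.27·0.00373669 + 0.26·0 = 0.0224956.

0.0225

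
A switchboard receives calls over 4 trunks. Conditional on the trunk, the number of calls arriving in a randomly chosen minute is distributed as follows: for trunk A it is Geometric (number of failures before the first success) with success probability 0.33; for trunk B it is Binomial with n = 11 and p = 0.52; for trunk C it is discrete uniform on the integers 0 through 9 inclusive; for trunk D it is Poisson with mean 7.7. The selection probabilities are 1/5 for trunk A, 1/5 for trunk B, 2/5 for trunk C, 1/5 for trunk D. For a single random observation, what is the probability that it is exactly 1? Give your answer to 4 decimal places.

0.0857

Conditional on each trunk, P(X = 1): A: 0.2211; B: 0.00371371; C: 0.1; D: 0.00348677.
By total probability, P(X = 1) = 0.2·0.2211 + 0.2·0.00371371 + 0.4·0.1 + 0.2·0.00348677 = 0.0856601.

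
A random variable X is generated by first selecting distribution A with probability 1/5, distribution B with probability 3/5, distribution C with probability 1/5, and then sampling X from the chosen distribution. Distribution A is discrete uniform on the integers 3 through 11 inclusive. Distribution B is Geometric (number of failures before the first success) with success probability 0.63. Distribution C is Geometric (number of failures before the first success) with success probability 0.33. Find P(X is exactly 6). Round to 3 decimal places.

0.029

Conditional on each component, P(X = 6): A: 0.111111; B: 0.00161641; C: 0.0298513.
By total probability, P(X = 6) = 0.2·0.111111 + 0.6·0.00161641 + 0.2·0.0298513 = 0.0291623.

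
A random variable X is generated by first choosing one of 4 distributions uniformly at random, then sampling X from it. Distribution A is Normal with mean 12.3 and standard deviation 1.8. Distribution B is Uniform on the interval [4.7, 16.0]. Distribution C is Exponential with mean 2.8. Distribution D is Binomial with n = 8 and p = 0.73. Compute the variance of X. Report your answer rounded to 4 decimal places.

19.7224

Per component, A: μ=12.3, E[X²]=154.53; B: μ=10.35, E[X²]=117.763; C: μ=2.8, E[X²]=15.68; D: μ=5.84, E[X²]=35.6824.
E[X] = 0.25·12.3 + 0.25·10.35 + 0.25·2.8 + 0.25·5.84 = 7.8225.
E[X²] = 0.25·154.53 + 0.25·117.763 + 0.25·15.68 + 0.25·35.6824 = 80.9139.
Var(X) = E[X²] − (E[X])² = 80.9139 − 61.1915 = 19.7224.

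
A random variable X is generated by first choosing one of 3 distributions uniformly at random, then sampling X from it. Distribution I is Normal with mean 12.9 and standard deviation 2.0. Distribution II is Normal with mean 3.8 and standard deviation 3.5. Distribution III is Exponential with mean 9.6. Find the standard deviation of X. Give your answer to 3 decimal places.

Per component, I: μ=12.9, E[X²]=170.41; II: μ=3.8, E[X²]=26.69; III: μ=9.6, E[X²]=184.32.
E[X] = 0.333333·12.9 + 0.333333·3.8 + 0.333333·9.6 = 8.76667.
E[X²] = 0.333333·170.41 + 0.333333·26.69 + 0.333333·184.32 = 127.14.
Var(X) = E[X²] − (E[X])² = 127.14 − 76.8544 = 50.2856.
SD(X) = √50.2856 = 7.09123.

7.091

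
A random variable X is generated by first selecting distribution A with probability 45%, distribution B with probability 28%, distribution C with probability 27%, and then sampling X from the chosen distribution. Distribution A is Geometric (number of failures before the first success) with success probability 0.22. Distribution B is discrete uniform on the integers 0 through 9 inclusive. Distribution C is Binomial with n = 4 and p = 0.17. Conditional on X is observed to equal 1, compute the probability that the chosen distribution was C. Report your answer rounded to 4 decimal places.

Likelihoods P(X=1 | ·): A: 0.1716; B: 0.1; C: 0.388815.
Posterior ∝ prior × likelihood. Numerator for C: 0.27·0.388815 = 0.10498.
Normalizing constant: 0.45·0.1716 + 0.28·0.1 + 0.27·0.388815 = 0.2102.
P(C | observation) = 0.10498 / 0.2102 = 0.499429.

0.4994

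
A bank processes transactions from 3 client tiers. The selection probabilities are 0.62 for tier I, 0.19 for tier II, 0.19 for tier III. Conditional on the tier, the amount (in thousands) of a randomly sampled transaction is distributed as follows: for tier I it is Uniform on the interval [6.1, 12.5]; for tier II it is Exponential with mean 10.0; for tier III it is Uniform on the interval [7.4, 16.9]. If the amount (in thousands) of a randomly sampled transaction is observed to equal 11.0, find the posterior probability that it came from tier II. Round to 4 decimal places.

Likelihoods f(11.0 | ·): I: 0.15625; II: 0.0332871; III: 0.105263.
Posterior ∝ prior × likelihood. Numerator for II: 0.19·0.0332871 = 0.00632455.
Normalizing constant: 0.62·0.15625 + 0.19·0.0332871 + 0.19·0.105263 = 0.1232.
P(II | observation) = 0.00632455 / 0.1232 = 0.0513358.

0.0513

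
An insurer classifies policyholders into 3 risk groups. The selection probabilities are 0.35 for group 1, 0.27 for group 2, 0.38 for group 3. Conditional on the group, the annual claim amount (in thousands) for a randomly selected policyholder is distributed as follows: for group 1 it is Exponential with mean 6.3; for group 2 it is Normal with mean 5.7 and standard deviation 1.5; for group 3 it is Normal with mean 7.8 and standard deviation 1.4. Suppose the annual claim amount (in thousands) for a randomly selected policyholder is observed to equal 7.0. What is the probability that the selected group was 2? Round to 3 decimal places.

0.309

Likelihoods f(7.0 | ·): 1: 0.0522529; 2: 0.182691; 3: 0.242034.
Posterior ∝ prior × likelihood. Numerator for 2: 0.27·0.182691 = 0.0493266.
Normalizing constant: 0.35·0.0522529 + 0.27·0.182691 + 0.38·0.242034 = 0.159588.
P(2 | observation) = 0.0493266 / 0.159588 = 0.309087.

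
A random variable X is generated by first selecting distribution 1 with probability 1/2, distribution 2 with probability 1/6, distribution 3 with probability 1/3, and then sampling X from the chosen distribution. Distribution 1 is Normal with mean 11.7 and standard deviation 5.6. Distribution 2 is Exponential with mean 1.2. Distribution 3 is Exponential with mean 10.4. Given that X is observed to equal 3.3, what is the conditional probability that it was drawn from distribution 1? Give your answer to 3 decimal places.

Likelihoods f(3.3 | ·): 1: 0.0231281; 2: 0.0532732; 3: 0.0700103.
Posterior ∝ prior × likelihood. Numerator for 1: 0.5·0.0231281 = 0.0115641.
Normalizing constant: 0.5·0.0231281 + 0.166667·0.0532732 + 0.333333·0.0700103 = 0.0437797.
P(1 | observation) = 0.0115641 / 0.0437797 = 0.264142.

0.264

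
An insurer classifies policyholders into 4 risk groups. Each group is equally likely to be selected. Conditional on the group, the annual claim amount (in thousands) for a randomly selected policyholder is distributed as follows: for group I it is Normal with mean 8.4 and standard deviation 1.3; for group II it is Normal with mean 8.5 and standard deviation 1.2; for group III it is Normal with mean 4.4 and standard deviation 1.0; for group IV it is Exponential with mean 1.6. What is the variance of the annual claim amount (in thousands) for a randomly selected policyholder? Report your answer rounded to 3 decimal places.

Per component, I: μ=8.4, E[X²]=72.25; II: μ=8.5, E[X²]=73.69; III: μ=4.4, E[X²]=20.36; IV: μ=1.6, E[X²]=5.12.
E[X] = 0.25·8.4 + 0.25·8.5 + 0.25·4.4 + 0.25·1.6 = 5.725.
E[X²] = 0.25·72.25 + 0.25·73.69 + 0.25·20.36 + 0.25·5.12 = 42.855.
Var(X) = E[X²] − (E[X])² = 42.855 − 32.7756 = 10.0794.

10.079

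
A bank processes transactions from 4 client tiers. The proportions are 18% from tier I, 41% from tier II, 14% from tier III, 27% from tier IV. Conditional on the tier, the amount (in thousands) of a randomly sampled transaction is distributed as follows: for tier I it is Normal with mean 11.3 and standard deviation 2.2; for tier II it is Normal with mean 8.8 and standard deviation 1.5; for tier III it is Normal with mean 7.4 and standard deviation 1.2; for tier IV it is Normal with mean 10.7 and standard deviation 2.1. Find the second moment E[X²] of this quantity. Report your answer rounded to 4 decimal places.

For each component E[X²] = Var + (mean)², giving I: 132.53; II: 79.69; III: 56.2; IV: 118.9.
Overall E[X²] = 0.18·132.53 + 0.41·79.69 + 0.14·56.2 + 0.27·118.9 = 96.4993.

96.4993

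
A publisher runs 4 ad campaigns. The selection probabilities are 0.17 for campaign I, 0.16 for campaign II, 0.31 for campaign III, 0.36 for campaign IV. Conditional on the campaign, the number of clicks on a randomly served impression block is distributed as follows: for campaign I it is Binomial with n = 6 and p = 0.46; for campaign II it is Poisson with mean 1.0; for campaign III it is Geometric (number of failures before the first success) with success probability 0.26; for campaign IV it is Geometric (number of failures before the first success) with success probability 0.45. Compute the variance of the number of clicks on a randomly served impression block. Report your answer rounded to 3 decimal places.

5.480

Per component, I: μ=2.76, E[X²]=9.108; II: μ=1, E[X²]=2; III: μ=2.84615, E[X²]=19.0473; IV: μ=1.22222, E[X²]=4.20988.
E[X] = 0.17·2.76 + 0.16·1 + 0.31·2.84615 + 0.36·1.22222 = 1.95151.
E[X²] = 0.17·9.108 + 0.16·2 + 0.31·19.0473 + 0.36·4.20988 = 9.28859.
Var(X) = E[X²] − (E[X])² = 9.28859 − 3.80838 = 5.48021.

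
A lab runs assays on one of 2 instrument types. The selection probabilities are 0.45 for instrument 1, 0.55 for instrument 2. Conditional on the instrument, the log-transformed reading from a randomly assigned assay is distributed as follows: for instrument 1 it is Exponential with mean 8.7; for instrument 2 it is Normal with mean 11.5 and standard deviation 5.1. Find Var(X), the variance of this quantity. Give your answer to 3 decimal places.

50.306

Per component, 1: μ=8.7, E[X²]=151.38; 2: μ=11.5, E[X²]=158.26.
E[X] = 0.45·8.7 + 0.55·11.5 = 10.24.
E[X²] = 0.45·151.38 + 0.55·158.26 = 155.164.
Var(X) = E[X²] − (E[X])² = 155.164 − 104.858 = 50.3064.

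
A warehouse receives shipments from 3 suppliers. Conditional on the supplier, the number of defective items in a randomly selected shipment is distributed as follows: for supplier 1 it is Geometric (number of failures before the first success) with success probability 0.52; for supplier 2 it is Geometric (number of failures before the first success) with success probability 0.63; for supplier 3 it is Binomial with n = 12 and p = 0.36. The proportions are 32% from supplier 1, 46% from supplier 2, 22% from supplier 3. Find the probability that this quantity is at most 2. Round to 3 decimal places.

Conditional on each supplier, P(X ≤ 2): 1: 0.889408; 2: 0.949347; 3: 0.135215.
By total probability, P(X ≤ 2) = 0.32·0.889408 + 0.46·0.949347 + 0.22·0.135215 = 0.751057.

0.751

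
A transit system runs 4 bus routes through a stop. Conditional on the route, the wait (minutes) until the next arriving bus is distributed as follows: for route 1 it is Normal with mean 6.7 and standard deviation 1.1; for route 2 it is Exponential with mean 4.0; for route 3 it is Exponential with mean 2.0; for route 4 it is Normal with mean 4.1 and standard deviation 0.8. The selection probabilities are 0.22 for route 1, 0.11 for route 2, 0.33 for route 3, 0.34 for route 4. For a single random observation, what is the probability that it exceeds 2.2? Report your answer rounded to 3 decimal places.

0.730

Conditional on each route, P(X > 2.2): 1: 0.999979; 2: 0.57695; 3: 0.332871; 4: 0.991226.
By total probability, P(X > 2.2) = 0.22·0.999979 + 0.11·0.57695 + 0.33·0.332871 + 0.34·0.991226 = 0.730324.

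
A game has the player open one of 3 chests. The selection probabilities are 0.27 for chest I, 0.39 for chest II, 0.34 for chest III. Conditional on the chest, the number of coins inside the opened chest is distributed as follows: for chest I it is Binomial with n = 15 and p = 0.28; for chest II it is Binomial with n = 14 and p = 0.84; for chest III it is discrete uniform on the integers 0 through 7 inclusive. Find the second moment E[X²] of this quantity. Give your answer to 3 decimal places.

For each component E[X²] = Var + (mean)², giving I: 20.664; II: 140.179; III: 17.5.
Overall E[X²] = 0.27·20.664 + 0.39·140.179 + 0.34·17.5 = 66.1992.

66.199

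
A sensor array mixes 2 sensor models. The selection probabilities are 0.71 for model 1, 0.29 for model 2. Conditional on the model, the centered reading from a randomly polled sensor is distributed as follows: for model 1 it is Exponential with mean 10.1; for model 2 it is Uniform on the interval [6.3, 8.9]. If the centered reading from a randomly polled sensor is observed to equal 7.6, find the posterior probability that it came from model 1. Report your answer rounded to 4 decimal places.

0.2290

Likelihoods f(7.6 | ·): 1: 0.0466533; 2: 0.384615.
Posterior ∝ prior × likelihood. Numerator for 1: 0.71·0.0466533 = 0.0331239.
Normalizing constant: 0.71·0.0466533 + 0.29·0.384615 = 0.144662.
P(1 | observation) = 0.0331239 / 0.144662 = 0.228974.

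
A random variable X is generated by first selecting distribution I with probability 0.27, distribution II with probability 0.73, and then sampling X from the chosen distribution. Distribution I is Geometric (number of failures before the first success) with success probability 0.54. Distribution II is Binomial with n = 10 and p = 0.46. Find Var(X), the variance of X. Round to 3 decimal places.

5.008

Per component, I: μ=0.851852, E[X²]=2.30316; II: μ=4.6, E[X²]=23.644.
E[X] = 0.27·0.851852 + 0.73·4.6 = 3.588.
E[X²] = 0.27·2.30316 + 0.73·23.644 = 17.882.
Var(X) = E[X²] − (E[X])² = 17.882 − 12.8737 = 5.00823.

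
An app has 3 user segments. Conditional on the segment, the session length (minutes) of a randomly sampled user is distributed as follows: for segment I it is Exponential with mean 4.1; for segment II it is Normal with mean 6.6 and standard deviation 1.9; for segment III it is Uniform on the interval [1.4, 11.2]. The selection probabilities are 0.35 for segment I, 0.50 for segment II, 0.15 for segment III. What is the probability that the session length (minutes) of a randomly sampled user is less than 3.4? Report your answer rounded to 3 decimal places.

0.251

Conditional on each segment, P(X < 3.4): I: 0.563632; II: 0.0460705; III: 0.204082.
By total probability, P(X < 3.4) = 0.35·0.563632 + 0.5·0.0460705 + 0.15·0.204082 = 0.250919.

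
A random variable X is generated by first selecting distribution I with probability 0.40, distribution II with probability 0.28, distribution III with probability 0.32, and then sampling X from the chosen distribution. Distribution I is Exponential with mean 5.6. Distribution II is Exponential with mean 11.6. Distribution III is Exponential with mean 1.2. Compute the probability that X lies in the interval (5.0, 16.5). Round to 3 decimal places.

Conditional on each component, P(5.0 < X < 16.5): I: 0.356957; II: 0.408705; III: 0.0155028.
By total probability, P(5.0 < X < 16.5) = 0.4·0.356957 + 0.28·0.408705 + 0.32·0.0155028 = 0.262181.

0.262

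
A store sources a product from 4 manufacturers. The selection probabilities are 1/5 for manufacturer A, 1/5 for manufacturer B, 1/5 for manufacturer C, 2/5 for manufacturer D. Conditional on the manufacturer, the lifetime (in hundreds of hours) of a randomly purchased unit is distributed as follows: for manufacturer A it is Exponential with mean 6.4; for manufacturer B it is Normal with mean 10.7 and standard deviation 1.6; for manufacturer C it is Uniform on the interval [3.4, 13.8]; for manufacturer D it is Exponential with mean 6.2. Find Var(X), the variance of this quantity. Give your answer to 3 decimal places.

29.076

Per component, A: μ=6.4, E[X²]=81.92; B: μ=10.7, E[X²]=117.05; C: μ=8.6, E[X²]=82.9733; D: μ=6.2, E[X²]=76.88.
E[X] = 0.2·6.4 + 0.2·10.7 + 0.2·8.6 + 0.4·6.2 = 7.62.
E[X²] = 0.2·81.92 + 0.2·117.05 + 0.2·82.9733 + 0.4·76.88 = 87.1407.
Var(X) = E[X²] − (E[X])² = 87.1407 − 58.0644 = 29.0763.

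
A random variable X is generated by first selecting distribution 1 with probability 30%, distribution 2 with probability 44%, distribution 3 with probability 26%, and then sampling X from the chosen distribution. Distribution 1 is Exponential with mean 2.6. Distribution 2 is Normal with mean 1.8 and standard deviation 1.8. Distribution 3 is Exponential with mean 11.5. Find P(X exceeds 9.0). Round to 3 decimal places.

0.128

Conditional on each component, P(X > 9.0): 1: 0.0313814; 2: 3.16712e-05; 3: 0.457212.
By total probability, P(X > 9.0) = 0.3·0.0313814 + 0.44·3.16712e-05 + 0.26·0.457212 = 0.128303.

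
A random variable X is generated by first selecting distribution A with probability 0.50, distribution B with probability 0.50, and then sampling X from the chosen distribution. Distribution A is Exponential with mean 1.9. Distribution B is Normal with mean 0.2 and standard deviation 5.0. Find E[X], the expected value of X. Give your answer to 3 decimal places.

Component means — A: 1.9; B: 0.2.
E[X] = 0.5·1.9 + 0.5·0.2 = 1.05.

1.050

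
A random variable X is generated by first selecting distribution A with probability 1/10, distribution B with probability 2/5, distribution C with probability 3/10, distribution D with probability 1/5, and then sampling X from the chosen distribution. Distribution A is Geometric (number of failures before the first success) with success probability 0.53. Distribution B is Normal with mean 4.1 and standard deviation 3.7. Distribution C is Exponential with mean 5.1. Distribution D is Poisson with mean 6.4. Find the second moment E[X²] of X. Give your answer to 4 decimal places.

For each component E[X²] = Var + (mean)², giving A: 2.45959; B: 30.5; C: 52.02; D: 47.36.
Overall E[X²] = 0.1·2.45959 + 0.4·30.5 + 0.3·52.02 + 0.2·47.36 = 37.524.

37.5240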